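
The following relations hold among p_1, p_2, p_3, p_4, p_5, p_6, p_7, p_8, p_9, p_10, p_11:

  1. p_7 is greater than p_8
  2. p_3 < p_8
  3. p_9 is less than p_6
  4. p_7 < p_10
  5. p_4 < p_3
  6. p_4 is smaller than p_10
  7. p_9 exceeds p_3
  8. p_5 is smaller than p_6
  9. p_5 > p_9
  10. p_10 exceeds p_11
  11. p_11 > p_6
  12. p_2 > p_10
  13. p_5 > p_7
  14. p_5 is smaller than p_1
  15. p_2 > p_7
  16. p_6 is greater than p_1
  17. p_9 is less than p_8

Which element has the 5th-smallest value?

p_7

Piecing the relations together gives one ordering: p_4 < p_3 < p_9 < p_8 < p_7 < p_5 < p_1 < p_6 < p_11 < p_10 < p_2.
Counting 5 from the smallest end gives p_7.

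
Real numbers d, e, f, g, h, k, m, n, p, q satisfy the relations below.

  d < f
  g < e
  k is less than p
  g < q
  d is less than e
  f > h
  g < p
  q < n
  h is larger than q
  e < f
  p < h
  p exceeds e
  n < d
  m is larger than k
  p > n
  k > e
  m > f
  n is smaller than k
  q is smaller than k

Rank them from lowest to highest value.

g < q < n < d < e < k < p < h < f < m

The consecutive links are each given: g < q; q < n; n < d; d < e; e < k; k < p; p < h; h < f; f < m.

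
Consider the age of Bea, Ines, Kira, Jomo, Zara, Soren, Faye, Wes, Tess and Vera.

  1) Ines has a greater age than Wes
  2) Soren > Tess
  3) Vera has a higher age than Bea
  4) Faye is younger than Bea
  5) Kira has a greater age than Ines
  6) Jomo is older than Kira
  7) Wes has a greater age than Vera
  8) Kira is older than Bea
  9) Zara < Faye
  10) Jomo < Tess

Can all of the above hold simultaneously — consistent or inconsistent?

consistent

The single ordering Zara < Faye < Bea < Vera < Wes < Ines < Kira < Jomo < Tess < Soren satisfies every listed relation, so no contradiction arises.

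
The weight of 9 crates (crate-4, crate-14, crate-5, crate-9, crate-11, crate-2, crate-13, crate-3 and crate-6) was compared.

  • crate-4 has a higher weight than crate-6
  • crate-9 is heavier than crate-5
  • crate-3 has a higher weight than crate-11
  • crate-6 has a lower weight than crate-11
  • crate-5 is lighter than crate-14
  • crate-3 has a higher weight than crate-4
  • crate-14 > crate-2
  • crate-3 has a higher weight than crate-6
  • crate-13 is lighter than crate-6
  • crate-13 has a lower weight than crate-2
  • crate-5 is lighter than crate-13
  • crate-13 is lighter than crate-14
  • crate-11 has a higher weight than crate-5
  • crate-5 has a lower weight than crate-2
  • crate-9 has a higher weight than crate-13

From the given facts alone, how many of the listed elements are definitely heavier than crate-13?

From crate-13 the given relations immediately reach crate-6, crate-2, crate-14, crate-9.
From those, crate-4, crate-11, crate-3 — 7 in total.
No other element is forced above crate-13 by the given relations, so the count is 7.

7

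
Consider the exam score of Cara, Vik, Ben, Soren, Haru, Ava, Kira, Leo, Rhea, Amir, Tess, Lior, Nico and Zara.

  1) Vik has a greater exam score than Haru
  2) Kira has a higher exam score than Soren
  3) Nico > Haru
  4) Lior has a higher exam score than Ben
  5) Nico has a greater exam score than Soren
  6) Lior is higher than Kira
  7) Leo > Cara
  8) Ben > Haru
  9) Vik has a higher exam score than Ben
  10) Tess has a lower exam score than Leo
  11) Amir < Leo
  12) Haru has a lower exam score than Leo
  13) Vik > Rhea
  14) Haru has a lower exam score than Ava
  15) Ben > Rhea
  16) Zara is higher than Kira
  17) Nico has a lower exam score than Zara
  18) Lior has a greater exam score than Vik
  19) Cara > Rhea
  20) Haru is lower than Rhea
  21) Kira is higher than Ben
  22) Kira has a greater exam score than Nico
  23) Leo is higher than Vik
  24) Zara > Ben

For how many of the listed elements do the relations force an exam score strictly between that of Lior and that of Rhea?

The relations place Rhea below Lior. An element lies strictly between them when it is forced above Rhea and also forced below Lior.
Above Rhea: {Cara, Ben, Vik, Kira, Leo, Zara}. Below Lior: {Haru, Ben, Soren, Vik, Nico, Kira}.
Intersection: {Ben, Vik, Kira} — 3.

3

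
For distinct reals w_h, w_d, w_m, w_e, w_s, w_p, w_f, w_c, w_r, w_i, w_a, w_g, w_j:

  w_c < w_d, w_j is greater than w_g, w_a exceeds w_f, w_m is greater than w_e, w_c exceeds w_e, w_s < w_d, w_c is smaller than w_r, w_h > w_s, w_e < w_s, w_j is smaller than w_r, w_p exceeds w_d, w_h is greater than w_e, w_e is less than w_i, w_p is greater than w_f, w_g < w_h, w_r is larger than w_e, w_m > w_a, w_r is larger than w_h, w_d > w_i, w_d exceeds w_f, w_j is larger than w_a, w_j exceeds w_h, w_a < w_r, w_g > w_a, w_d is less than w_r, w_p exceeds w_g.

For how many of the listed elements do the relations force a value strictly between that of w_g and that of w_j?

Chaining upward from w_g reaches: w_p, w_h, w_r.
Chaining downward from w_j reaches: w_e, w_f, w_a, w_s, w_h.
Strictly between w_g and w_j are those in both lists: w_h — 1 element.

1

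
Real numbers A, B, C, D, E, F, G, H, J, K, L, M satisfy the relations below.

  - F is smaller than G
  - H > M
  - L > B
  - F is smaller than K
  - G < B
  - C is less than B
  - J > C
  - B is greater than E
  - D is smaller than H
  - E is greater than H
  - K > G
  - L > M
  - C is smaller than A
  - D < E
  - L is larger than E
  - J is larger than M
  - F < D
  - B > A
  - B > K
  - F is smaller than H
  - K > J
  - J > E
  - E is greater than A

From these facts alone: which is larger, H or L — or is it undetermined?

H < E and E < J give H < J.
Then J < K extends the chain to K.
Then K < B extends the chain to B.
Then B < L extends the chain to L.
So L is larger.

L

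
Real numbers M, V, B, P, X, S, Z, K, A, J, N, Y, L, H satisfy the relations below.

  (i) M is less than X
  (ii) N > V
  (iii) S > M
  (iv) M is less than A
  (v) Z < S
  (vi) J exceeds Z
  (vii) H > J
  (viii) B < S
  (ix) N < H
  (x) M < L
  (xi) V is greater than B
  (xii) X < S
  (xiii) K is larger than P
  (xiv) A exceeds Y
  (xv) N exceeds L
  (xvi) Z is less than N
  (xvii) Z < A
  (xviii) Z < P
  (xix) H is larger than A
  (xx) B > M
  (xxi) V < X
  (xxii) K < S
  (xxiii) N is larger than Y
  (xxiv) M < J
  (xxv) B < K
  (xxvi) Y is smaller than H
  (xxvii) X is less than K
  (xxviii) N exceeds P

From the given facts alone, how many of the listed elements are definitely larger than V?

5

The elements the relations force above V are X, K, N, S, H — no chain reaches any other.
That is 5.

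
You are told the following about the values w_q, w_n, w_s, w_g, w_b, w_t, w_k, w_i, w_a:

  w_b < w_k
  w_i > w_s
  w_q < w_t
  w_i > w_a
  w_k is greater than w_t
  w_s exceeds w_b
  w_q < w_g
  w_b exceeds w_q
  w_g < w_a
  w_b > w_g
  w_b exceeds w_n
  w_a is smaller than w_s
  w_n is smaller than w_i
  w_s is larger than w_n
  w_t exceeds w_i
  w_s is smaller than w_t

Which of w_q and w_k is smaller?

Link the given pairs in sequence: w_q < w_g; w_g < w_b; w_b < w_s; w_s < w_i; w_i < w_t; w_t < w_k.
Together: w_q < w_g < w_b < w_s < w_i < w_t < w_k.
So w_q < w_k; w_q is the smaller of the two.

w_q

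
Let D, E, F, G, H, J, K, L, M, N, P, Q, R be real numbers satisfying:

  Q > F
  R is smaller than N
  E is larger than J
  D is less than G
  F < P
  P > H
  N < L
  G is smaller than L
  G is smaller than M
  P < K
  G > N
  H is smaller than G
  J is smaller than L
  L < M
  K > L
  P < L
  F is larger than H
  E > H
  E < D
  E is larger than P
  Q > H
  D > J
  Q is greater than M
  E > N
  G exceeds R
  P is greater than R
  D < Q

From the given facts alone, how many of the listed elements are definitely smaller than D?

The elements the relations force below D are H, R, N, F, P, J, E — no chain reaches any other.
That is 7.

7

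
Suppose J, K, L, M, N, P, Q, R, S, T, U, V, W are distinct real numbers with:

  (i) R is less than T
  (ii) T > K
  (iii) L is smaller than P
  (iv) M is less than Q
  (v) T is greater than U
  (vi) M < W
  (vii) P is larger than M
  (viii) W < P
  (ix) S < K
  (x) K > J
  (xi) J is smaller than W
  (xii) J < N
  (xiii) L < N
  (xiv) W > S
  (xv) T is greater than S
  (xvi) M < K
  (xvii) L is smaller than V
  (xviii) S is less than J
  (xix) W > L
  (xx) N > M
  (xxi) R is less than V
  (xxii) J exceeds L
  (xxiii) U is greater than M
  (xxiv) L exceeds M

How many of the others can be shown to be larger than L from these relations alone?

7

Directly above L: J, W, N, V, P.
One step further: K (6 so far).
One step further: T (7 so far).
Nothing else is reachable above L; 7 in all.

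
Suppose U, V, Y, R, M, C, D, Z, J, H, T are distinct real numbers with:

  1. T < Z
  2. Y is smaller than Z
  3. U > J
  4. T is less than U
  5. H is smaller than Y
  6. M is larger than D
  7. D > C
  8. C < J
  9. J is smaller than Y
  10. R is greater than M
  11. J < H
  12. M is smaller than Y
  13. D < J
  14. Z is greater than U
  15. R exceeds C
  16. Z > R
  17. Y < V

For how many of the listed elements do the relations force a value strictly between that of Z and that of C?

The relations place C below Z. An element lies strictly between them when it is forced above C and also forced below Z.
Above C: {D, J, H, M, Y, V, R, U}. Below Z: {T, D, J, H, M, Y, R, U}.
Intersection: {D, J, H, M, Y, R, U} — 7.

7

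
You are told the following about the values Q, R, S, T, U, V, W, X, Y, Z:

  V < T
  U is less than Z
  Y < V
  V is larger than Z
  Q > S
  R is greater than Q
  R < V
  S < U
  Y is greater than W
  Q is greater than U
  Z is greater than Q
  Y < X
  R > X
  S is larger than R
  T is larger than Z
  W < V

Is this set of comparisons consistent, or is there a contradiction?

inconsistent

We have Q < R stated directly, yet also R < S < U < Q by chaining the others — so R < Q. Contradiction.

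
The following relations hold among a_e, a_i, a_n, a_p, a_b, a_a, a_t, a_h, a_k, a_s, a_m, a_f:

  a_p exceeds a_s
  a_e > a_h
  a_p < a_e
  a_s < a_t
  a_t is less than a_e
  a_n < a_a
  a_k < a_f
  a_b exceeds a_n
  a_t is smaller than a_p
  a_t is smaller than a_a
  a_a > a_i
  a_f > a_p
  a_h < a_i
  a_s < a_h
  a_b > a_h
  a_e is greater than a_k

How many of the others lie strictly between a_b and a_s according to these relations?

The relations place a_s below a_b. An element lies strictly between them when it is forced above a_s and also forced below a_b.
Above a_s: {a_h, a_i, a_t, a_p, a_e, a_a, a_f}. Below a_b: {a_h, a_n}.
Intersection: {a_h} — 1.

1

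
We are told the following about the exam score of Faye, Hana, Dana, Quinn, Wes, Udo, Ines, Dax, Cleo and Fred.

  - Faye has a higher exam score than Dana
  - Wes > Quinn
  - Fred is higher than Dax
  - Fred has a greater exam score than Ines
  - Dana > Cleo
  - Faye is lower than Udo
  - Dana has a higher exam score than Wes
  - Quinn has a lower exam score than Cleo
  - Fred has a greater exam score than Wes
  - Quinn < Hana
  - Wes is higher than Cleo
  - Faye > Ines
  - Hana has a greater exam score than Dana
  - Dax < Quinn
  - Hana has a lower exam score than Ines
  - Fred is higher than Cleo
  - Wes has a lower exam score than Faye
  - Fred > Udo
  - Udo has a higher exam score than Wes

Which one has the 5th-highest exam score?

Piecing the relations together gives one ordering: Dax < Quinn < Cleo < Wes < Dana < Hana < Ines < Faye < Udo < Fred.
Counting 5 from the largest end gives Hana.

Hana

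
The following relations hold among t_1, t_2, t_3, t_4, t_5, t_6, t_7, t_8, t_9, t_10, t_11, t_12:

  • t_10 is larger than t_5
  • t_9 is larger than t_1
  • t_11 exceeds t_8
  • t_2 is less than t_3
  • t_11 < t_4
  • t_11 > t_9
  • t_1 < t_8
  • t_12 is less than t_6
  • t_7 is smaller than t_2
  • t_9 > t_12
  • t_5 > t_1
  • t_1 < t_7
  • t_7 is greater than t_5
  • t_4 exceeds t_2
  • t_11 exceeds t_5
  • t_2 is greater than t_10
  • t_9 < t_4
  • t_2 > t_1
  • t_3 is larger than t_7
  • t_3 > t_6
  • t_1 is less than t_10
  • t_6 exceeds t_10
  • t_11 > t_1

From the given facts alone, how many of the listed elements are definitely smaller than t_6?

4

Directly below t_6: t_12, t_10.
One step further: t_1, t_5 (4 so far).
Nothing else is reachable below t_6; 4 in all.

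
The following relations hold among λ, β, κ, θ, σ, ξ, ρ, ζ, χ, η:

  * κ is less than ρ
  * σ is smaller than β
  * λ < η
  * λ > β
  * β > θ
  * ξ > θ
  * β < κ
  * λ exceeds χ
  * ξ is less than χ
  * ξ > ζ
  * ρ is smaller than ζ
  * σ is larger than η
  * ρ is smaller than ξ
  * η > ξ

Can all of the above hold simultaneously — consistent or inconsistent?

inconsistent

Chaining the given relations yields β < κ < ρ < ζ < ξ < χ < λ < η < σ, so β < σ. But one relation states σ < β. These cannot both hold.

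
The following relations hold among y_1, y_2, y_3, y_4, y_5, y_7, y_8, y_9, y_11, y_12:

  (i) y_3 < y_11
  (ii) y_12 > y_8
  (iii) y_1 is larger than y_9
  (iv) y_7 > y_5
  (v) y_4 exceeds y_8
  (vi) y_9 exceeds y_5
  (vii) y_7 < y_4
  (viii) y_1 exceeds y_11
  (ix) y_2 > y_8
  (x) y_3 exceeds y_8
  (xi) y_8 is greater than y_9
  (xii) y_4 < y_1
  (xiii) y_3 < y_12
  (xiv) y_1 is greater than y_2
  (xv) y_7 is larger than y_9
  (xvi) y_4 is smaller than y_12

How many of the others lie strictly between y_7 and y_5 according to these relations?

1

The relations place y_5 below y_7. An element lies strictly between them when it is forced above y_5 and also forced below y_7.
Above y_5: {y_9, y_8, y_3, y_2, y_11, y_4, y_12, y_1}. Below y_7: {y_9}.
Intersection: {y_9} — 1.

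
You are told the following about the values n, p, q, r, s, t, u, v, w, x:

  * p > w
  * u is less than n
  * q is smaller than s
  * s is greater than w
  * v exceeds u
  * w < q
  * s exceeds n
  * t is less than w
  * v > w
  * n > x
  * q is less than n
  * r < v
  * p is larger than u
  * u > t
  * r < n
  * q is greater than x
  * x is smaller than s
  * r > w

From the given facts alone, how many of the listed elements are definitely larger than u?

4

From u the given relations immediately reach n, p, v.
From those, s — 4 in total.
Nothing else is reachable above u; 4 in all.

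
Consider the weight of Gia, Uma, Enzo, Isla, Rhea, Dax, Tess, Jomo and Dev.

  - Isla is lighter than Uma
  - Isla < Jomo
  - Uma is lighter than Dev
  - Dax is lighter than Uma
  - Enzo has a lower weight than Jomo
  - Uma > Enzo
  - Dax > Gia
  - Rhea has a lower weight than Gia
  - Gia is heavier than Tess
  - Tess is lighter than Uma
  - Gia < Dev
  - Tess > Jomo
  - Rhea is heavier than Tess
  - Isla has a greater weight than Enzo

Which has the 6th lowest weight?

Chaining the given pairs: Enzo < Isla < Jomo < Tess < Rhea < Gia < Dax < Uma < Dev.
The 6th smallest is Gia.

Gia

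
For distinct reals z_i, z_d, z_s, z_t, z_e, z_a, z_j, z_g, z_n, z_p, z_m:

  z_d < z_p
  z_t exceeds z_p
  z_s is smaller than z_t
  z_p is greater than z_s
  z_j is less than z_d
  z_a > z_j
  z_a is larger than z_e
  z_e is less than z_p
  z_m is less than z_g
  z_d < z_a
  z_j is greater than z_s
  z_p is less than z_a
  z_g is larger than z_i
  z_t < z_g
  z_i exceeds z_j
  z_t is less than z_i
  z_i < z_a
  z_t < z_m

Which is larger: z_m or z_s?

z_s < z_j and z_j < z_d give z_s < z_d.
With z_d < z_p: z_s < z_j < z_d < z_p.
Then z_p < z_t extends the chain to z_t.
With z_t < z_m: z_s < z_j < z_d < z_p < z_t < z_m.
So z_s < z_m; z_m is the larger of the two.

z_m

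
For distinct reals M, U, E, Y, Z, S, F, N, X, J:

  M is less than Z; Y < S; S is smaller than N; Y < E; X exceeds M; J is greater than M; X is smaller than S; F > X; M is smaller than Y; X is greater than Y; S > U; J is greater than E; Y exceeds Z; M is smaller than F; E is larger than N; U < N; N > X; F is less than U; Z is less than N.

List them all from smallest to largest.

The consecutive links are each given: M < Z; Z < Y; Y < X; X < F; F < U; U < S; S < N; N < E; E < J.

M < Z < Y < X < F < U < S < N < E < J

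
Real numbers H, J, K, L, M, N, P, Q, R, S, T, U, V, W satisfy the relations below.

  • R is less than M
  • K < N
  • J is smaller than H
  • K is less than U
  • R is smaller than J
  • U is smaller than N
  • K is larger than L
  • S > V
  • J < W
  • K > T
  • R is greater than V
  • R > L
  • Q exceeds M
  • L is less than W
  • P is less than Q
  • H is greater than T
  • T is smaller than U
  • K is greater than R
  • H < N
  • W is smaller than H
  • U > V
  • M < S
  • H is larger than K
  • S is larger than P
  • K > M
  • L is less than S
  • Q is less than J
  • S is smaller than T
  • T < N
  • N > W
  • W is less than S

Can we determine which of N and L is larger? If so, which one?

N

Link the given pairs in sequence: L < R; R < M; M < Q; Q < J; J < W; W < S; S < T; T < K; K < U; U < N.
Together: L < R < M < Q < J < W < S < T < K < U < N.
So N is larger.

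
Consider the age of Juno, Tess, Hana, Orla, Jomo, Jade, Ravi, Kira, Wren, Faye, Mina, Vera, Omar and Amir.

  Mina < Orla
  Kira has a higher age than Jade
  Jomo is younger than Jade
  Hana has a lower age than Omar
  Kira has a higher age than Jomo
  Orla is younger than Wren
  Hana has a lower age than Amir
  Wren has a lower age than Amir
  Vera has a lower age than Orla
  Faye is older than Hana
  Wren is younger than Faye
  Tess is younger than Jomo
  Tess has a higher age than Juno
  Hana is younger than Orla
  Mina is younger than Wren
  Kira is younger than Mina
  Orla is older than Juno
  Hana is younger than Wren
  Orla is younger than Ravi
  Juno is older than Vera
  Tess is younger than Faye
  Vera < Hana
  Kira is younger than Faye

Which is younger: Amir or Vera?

Following the relations from Vera: Vera < Juno < Tess < Jomo < Jade < Kira < Mina < Orla < Wren < Amir.
So Vera < Amir; Vera is the younger of the two.

Vera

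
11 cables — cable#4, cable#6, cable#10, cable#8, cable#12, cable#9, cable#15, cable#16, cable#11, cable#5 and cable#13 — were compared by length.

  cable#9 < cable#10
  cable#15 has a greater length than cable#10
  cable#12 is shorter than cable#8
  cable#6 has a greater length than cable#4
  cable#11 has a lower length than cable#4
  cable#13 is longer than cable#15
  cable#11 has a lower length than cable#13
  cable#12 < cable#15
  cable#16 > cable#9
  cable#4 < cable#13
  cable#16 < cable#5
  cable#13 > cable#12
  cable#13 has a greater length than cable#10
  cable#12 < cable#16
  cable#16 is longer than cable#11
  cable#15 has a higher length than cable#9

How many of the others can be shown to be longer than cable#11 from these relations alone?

From cable#11 the given relations immediately reach cable#4, cable#16, cable#13.
From those, cable#6, cable#5 — 5 in total.
No other element is forced above cable#11 by the given relations, so the count is 5.

5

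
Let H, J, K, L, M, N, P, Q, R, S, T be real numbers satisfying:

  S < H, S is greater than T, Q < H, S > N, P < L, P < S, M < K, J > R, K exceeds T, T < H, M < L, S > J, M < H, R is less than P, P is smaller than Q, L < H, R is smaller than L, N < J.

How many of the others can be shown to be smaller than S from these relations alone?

5

Directly below S: N, J, P, T.
One step further: R (5 so far).
No other element is forced below S by the given relations, so the count is 5.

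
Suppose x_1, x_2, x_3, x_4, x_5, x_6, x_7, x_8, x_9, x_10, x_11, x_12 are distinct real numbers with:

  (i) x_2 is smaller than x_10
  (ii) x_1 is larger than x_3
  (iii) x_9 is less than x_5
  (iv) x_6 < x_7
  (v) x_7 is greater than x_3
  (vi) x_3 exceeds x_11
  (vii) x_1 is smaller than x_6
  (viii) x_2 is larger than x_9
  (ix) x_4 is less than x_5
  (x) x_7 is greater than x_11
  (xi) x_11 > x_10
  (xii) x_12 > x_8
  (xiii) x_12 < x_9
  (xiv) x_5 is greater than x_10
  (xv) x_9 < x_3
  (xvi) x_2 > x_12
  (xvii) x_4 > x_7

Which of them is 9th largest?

Piecing the relations together gives one ordering: x_8 < x_12 < x_9 < x_2 < x_10 < x_11 < x_3 < x_1 < x_6 < x_7 < x_4 < x_5.
The 9th largest is x_2.

x_2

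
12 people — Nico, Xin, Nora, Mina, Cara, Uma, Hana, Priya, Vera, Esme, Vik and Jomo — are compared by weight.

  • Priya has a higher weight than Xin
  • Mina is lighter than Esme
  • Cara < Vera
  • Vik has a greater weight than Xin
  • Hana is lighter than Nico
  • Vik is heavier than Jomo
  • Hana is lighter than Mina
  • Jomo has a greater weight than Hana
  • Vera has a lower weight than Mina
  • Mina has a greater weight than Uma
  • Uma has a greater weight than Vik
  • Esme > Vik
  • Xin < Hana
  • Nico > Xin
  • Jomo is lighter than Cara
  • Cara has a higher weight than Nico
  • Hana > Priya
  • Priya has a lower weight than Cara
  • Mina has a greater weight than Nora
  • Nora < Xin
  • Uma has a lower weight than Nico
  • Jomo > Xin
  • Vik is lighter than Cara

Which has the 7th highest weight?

Piecing the relations together gives one ordering: Nora < Xin < Priya < Hana < Jomo < Vik < Uma < Nico < Cara < Vera < Mina < Esme.
The 7th largest is Vik.

Vik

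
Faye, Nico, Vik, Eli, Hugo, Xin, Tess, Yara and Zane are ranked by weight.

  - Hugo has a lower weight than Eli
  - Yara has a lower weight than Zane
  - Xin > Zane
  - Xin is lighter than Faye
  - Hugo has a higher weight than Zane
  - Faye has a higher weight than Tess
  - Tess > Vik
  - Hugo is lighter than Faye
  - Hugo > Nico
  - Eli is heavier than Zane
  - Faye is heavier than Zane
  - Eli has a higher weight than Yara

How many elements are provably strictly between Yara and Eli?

The relations place Yara below Eli. An element lies strictly between them when it is forced above Yara and also forced below Eli.
Above Yara: {Zane, Xin, Hugo, Faye}. Below Eli: {Nico, Zane, Hugo}.
Intersection: {Zane, Hugo} — 2.

2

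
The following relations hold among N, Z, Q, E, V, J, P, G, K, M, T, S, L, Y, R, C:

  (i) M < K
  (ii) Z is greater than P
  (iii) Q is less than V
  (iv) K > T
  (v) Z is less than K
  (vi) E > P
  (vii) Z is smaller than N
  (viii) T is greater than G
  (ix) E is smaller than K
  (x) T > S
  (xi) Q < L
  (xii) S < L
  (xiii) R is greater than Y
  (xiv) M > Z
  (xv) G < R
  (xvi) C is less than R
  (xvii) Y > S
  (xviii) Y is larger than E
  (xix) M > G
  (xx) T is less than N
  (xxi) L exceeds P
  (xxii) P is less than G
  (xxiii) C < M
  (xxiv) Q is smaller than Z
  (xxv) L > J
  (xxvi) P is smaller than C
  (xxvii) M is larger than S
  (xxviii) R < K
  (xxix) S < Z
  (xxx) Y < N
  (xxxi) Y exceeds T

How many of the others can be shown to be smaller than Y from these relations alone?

The elements the relations force below Y are P, S, G, E, T — no chain reaches any other.
That is 5.

5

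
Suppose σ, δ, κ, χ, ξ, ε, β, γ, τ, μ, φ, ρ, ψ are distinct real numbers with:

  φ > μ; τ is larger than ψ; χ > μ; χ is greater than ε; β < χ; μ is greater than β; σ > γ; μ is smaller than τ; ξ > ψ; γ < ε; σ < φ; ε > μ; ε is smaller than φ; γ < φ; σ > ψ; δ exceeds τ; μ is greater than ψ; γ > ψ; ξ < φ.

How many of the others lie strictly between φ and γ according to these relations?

2

Chaining upward from γ reaches: σ, ε, χ.
Chaining downward from φ reaches: ψ, σ, ξ, β, μ, ε.
Strictly between γ and φ are those in both lists: σ, ε — 2 elements.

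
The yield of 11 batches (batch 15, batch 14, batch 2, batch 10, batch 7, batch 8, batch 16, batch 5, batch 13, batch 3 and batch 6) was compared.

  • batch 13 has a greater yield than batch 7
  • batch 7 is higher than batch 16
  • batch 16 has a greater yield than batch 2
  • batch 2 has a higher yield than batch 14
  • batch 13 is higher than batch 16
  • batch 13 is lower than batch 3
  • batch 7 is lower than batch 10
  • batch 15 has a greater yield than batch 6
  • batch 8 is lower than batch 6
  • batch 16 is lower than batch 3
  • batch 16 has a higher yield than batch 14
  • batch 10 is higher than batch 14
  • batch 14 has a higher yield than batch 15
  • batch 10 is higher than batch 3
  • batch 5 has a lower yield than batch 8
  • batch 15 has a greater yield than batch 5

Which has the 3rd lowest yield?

Piecing the relations together gives one ordering: batch 5 < batch 8 < batch 6 < batch 15 < batch 14 < batch 2 < batch 16 < batch 7 < batch 13 < batch 3 < batch 10.
The 3rd smallest is batch 6.

batch 6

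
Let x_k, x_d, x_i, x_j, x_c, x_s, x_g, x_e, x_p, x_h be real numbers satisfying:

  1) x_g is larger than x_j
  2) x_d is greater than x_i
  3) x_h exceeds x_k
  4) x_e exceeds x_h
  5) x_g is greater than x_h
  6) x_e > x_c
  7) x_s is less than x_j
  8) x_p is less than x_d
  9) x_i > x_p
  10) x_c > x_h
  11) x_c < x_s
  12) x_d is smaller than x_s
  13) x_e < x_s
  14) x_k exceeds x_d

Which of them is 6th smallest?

x_c

Piecing the relations together gives one ordering: x_p < x_i < x_d < x_k < x_h < x_c < x_e < x_s < x_j < x_g.
The 6th smallest is x_c.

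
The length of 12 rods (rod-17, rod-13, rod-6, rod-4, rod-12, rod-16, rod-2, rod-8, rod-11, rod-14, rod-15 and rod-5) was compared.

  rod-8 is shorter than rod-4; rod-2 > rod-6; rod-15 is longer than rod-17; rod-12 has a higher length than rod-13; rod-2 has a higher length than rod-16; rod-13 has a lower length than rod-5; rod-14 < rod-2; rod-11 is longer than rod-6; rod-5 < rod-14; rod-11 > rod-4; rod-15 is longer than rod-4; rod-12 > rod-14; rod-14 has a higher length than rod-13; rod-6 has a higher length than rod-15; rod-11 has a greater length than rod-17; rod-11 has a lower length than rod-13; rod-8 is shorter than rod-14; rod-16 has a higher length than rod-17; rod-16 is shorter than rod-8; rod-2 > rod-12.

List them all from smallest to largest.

rod-17 < rod-16 < rod-8 < rod-4 < rod-15 < rod-6 < rod-11 < rod-13 < rod-5 < rod-14 < rod-12 < rod-2

The consecutive links are each given: rod-17 < rod-16; rod-16 < rod-8; rod-8 < rod-4; rod-4 < rod-15; rod-15 < rod-6; rod-6 < rod-11; rod-11 < rod-13; rod-13 < rod-5; rod-5 < rod-14; rod-14 < rod-12; rod-12 < rod-2.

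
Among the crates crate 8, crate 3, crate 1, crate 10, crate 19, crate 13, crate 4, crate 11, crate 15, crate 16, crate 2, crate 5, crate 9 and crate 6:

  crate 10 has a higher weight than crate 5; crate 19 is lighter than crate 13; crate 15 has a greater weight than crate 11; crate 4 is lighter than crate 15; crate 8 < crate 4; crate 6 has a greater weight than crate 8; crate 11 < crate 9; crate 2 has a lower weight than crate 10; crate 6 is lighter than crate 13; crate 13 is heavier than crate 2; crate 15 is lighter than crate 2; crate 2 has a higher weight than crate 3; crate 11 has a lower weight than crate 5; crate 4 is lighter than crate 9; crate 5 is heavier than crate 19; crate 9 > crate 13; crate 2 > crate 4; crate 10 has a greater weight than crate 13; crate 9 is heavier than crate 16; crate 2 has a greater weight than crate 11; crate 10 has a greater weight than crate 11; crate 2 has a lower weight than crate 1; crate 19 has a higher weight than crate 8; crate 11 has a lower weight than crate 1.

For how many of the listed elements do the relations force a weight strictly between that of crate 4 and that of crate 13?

The relations place crate 4 below crate 13. An element lies strictly between them when it is forced above crate 4 and also forced below crate 13.
Above crate 4: {crate 15, crate 2, crate 1, crate 10, crate 9}. Below crate 13: {crate 11, crate 8, crate 3, crate 15, crate 2, crate 6, crate 19}.
Intersection: {crate 15, crate 2} — 2.

2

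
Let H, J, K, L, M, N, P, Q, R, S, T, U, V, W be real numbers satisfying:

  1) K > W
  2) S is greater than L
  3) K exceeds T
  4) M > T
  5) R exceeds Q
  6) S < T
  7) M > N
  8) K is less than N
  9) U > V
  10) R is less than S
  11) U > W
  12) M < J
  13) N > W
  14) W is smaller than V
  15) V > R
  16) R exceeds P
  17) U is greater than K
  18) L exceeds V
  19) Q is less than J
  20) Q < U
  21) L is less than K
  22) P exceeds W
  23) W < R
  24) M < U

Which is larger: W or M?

W < P < R < V < L < S < T < K < N < M, by transitivity through P, R, V, L, S, T, K, N.
So W < M; M is the larger of the two.

M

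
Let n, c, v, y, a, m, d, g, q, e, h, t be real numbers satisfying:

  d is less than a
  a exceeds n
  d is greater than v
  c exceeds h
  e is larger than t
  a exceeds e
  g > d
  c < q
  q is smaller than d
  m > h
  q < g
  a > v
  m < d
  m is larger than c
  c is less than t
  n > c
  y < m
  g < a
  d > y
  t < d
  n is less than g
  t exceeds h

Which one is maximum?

a

Chaining downward from a: directly below it, e, n, v, d, g; then c, t, q, y, m; then h.
That covers every other element, and nothing is given above a, so a is the maximum.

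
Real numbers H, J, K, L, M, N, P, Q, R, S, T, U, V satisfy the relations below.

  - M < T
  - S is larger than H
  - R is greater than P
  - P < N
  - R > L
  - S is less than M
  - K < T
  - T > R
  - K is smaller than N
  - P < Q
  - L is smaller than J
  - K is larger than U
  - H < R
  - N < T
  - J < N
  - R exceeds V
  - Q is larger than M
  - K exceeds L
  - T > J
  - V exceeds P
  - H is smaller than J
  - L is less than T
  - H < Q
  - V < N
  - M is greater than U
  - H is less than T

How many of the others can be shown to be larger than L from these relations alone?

5

From L the given relations immediately reach K, R, J, T.
From those, N — 5 in total.
No other element is forced above L by the given relations, so the count is 5.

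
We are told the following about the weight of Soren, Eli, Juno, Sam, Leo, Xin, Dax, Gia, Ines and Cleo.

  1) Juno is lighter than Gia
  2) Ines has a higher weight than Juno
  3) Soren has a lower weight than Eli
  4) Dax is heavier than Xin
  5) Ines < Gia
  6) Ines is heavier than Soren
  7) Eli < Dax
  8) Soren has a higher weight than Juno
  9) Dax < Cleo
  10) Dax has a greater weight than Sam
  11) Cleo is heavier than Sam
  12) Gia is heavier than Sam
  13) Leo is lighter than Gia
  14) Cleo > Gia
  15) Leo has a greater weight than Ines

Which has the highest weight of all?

Cleo

Juno is not greatest since Juno < Gia; Sam is not greatest since Sam < Dax; Xin is not greatest since Xin < Dax; Soren is not greatest since Soren < Eli; Eli is not greatest since Eli < Dax; Ines is not greatest since Ines < Gia; Leo is not greatest since Leo < Gia; Gia is not greatest since Gia < Cleo; Dax is not greatest since Dax < Cleo.
Only Cleo has nothing above it, so Cleo is the highest weight.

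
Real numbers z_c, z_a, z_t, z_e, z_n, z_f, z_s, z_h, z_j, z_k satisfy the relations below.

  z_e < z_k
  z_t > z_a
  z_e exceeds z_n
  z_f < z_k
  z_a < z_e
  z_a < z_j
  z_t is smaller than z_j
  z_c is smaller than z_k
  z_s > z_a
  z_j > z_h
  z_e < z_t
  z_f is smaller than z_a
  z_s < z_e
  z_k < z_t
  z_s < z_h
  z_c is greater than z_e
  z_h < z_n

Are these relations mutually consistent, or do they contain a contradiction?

consistent

Every relation is compatible with z_f < z_a < z_s < z_h < z_n < z_e < z_c < z_k < z_t < z_j; the set is consistent.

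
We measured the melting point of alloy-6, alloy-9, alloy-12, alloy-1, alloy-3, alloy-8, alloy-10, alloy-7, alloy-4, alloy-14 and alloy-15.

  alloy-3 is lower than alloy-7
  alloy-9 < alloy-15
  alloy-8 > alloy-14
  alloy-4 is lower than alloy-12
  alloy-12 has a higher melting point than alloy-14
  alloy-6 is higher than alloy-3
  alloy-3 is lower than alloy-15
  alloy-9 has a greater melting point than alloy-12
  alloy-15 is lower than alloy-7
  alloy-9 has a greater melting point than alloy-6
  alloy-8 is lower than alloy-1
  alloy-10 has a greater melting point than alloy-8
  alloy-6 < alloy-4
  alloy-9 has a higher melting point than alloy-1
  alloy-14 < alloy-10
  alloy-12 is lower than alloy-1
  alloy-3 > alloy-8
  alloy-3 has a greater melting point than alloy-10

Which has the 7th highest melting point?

Chaining the given pairs: alloy-14 < alloy-8 < alloy-10 < alloy-3 < alloy-6 < alloy-4 < alloy-12 < alloy-1 < alloy-9 < alloy-15 < alloy-7.
Counting 7 from the largest end gives alloy-6.

alloy-6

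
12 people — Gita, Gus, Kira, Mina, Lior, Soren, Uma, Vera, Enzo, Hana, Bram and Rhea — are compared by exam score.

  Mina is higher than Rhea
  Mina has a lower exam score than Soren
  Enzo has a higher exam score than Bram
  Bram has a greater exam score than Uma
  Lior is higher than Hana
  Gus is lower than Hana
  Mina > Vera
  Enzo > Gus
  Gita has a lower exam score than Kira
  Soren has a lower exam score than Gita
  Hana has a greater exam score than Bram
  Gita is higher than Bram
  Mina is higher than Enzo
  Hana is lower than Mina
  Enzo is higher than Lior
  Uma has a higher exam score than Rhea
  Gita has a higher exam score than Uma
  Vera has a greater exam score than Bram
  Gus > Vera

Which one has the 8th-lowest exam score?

The consecutive relations fix a unique order: Rhea < Uma < Bram < Vera < Gus < Hana < Lior < Enzo < Mina < Soren < Gita < Kira.
Counting 8 from the smallest end gives Enzo.

Enzo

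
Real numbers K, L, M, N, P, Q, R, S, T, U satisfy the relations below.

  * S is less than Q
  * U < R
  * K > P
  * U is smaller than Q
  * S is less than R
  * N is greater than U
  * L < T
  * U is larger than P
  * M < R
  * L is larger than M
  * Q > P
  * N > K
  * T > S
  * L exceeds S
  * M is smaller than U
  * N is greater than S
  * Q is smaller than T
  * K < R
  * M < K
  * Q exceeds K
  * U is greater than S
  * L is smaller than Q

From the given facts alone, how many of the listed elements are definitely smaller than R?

5

From R the given relations immediately reach M, S, U, K.
From those, P — 5 in total.
No other element is forced below R by the given relations, so the count is 5.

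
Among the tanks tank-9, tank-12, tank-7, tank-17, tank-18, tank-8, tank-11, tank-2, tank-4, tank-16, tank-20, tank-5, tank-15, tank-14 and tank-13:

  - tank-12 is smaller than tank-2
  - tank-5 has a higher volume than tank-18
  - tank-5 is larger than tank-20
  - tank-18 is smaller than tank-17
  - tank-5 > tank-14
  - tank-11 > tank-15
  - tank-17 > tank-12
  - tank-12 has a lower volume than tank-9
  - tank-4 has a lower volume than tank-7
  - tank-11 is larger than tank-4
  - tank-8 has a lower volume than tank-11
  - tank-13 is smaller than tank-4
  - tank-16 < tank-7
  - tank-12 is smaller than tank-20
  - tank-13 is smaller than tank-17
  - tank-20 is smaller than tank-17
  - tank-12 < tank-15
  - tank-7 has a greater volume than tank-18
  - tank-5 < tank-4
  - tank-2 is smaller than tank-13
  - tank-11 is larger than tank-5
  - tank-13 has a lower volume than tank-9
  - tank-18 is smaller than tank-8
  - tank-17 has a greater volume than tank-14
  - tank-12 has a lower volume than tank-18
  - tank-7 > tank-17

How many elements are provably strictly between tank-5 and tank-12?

The relations place tank-12 below tank-5. An element lies strictly between them when it is forced above tank-12 and also forced below tank-5.
Above tank-12: {tank-15, tank-18, tank-20, tank-2, tank-13, tank-17, tank-4, tank-8, tank-7, tank-11, tank-9}. Below tank-5: {tank-18, tank-14, tank-20}.
Intersection: {tank-18, tank-20} — 2.

2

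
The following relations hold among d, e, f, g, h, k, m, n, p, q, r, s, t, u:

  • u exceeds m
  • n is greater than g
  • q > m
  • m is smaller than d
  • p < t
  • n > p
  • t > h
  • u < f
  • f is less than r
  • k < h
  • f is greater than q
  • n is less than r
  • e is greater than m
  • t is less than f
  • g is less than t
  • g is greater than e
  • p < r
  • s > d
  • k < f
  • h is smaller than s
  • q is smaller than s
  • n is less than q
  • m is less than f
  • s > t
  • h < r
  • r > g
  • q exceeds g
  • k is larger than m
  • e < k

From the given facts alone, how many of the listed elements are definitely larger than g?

The elements the relations force above g are n, q, t, s, f, r — no chain reaches any other.
That is 6.

6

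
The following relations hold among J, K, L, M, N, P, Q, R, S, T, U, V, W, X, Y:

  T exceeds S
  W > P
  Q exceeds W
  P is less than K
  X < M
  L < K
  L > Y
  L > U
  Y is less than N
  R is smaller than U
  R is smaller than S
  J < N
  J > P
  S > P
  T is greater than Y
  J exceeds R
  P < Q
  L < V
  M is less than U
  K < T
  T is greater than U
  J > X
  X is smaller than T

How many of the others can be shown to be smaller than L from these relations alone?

Directly below L: Y, U.
One step further: R, M (4 so far).
One step further: X (5 so far).
No other element is forced below L by the given relations, so the count is 5.

5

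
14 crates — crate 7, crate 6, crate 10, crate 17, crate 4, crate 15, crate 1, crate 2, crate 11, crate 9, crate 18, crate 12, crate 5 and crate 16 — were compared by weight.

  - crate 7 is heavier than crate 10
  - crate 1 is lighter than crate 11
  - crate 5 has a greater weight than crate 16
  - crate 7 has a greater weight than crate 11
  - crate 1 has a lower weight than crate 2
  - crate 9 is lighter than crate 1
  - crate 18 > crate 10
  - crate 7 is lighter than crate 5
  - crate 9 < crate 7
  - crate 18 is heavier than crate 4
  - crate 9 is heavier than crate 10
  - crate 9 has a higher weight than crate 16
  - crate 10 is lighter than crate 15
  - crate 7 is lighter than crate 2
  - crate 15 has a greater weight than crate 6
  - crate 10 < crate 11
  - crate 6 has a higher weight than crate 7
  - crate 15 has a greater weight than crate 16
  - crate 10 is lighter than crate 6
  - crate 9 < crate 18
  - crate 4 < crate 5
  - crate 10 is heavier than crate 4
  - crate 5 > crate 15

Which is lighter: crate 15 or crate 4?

crate 4

Following the relations from crate 4: crate 4 < crate 10 < crate 9 < crate 1 < crate 11 < crate 7 < crate 6 < crate 15.
So crate 4 < crate 15; crate 4 is the lighter of the two.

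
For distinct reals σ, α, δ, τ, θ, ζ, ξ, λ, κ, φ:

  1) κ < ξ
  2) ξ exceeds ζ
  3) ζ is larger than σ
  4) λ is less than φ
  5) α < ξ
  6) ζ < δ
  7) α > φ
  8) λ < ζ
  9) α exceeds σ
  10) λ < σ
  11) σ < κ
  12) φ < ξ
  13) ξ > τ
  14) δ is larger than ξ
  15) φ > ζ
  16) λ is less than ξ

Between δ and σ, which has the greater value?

δ

The relevant relations are σ < ζ; ζ < φ; φ < α; α < ξ; ξ < δ.
Together: σ < ζ < φ < α < ξ < δ.
So σ < δ; δ is the larger of the two.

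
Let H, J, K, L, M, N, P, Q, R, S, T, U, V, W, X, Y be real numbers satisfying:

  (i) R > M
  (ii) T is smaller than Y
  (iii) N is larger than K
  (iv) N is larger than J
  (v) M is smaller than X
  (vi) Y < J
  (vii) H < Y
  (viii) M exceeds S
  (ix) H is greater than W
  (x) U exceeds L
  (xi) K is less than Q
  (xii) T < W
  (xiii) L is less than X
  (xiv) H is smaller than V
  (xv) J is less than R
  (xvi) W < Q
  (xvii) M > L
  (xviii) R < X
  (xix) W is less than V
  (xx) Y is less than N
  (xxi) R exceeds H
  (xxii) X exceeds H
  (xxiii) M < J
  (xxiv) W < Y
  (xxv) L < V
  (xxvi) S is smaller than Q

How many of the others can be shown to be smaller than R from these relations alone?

The elements the relations force below R are L, S, T, W, M, H, Y, J — no chain reaches any other.
That is 8.

8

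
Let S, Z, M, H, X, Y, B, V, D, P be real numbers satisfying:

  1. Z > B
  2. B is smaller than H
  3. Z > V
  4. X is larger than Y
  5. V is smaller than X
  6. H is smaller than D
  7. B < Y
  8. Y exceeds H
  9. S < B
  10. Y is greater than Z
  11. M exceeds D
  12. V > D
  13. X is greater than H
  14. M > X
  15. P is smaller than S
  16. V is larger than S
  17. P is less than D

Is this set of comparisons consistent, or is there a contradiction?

The single ordering P < S < B < H < D < V < Z < Y < X < M satisfies every listed relation, so no contradiction arises.

consistent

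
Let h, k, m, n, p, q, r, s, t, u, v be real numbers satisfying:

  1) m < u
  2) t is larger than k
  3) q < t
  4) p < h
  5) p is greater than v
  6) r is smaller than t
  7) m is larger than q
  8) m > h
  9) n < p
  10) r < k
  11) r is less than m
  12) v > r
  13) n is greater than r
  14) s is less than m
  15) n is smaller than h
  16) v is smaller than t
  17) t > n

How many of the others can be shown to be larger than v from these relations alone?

5

The elements the relations force above v are p, t, h, m, u — no chain reaches any other.
That is 5.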